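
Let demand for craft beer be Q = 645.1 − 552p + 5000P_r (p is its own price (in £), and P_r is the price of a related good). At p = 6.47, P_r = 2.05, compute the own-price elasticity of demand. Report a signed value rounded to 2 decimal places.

At the given values, Q = 645.1 − 552(6.47) + 5000(2.05) = 7323.66.
∂Q/∂p = −552.
E = (-552) × (6.47/7323.66) = -0.4876…

-0.49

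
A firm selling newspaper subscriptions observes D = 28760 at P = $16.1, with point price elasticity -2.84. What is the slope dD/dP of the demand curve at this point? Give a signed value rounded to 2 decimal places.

Ed = (dD/dP)·(P/D) ⇒ dD/dP = Ed·D/P = (-2.84)·28760/16.1 = -5073.1925…

-5073.19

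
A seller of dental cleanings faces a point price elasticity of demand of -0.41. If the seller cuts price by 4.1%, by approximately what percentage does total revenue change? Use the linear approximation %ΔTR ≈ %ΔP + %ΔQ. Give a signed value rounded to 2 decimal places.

-2.42%

%ΔQ ≈ Ed × %ΔP = (-0.41) × (-4.1%) = +1.6810%
%ΔTR ≈ %ΔP + %ΔQ = (-4.1%) + (+1.6810%) = -2.4190%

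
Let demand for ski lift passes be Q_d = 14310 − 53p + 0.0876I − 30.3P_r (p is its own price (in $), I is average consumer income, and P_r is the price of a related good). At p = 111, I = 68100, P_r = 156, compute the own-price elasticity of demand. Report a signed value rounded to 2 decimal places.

-0.61

At the given values, Q_d = 14310 − 53(111) + 0.0876(68100) − 30.3(156) = 9665.76.
∂Q_d/∂p = −53.
E = (-53) × (111/9665.76) = -0.6086…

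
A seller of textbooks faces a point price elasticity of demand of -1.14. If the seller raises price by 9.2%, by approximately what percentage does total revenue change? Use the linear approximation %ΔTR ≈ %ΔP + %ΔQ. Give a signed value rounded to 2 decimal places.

%ΔQ ≈ Ed × %ΔP = (-1.14) × (+9.2%) = -10.4880%
%ΔTR ≈ %ΔP + %ΔQ = (+9.2%) + (-10.4880%) = -1.2880%

-1.29%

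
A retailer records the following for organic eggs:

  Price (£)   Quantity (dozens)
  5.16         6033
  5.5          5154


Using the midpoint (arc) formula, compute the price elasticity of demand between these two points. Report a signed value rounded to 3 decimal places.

-2.464

%ΔQ = (5154 − 6033) / [(6033 + 5154)/2] = -879/5593.5 = -0.157146…
%ΔP = (5.5 − 5.16) / [(5.16 + 5.5)/2] = 0.34/5.33 = 0.063789…
Arc Ed = %ΔQ / %ΔP = (-879/5593.5) / (0.34/5.33) = -2.46350…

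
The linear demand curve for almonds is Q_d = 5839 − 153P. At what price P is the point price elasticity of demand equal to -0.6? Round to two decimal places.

14.31

Ed = −153P/(5839 − 153P). Set this equal to -0.6:
153P = 0.6·(5839 − 153P) ⇒ 153P(1 + 0.6) = 0.6·5839
P = 0.6·5839 / (153·1.6) = 14.3112…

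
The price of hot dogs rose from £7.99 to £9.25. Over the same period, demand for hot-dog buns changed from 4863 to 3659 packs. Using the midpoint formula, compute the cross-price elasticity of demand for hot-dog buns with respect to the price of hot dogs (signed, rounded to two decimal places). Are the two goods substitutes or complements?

%ΔQ_{hot-dog buns} = (3659 − 4863)/avg = -1204/4261 = -0.282562…
%ΔP_{hot dogs} = (9.25 − 7.99)/avg = 1.26/8.62 = 0.146171…
E_cross = (-1204/4261) / (1.26/8.62) = -1.9330…
E_cross < 0 ⇒ the goods are complements.

-1.93; complements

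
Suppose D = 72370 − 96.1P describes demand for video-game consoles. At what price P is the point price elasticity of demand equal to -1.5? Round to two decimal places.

451.84

Ed = −96.1P/(72370 − 96.1P). Set this equal to -1.5:
96.1P = 1.5·(72370 − 96.1P) ⇒ 96.1P(1 + 1.5) = 1.5·72370
P = 1.5·72370 / (96.1·2.5) = 451.8418…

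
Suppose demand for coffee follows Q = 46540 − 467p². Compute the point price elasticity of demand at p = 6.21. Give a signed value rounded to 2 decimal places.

-1.26

dQ/dp = −2·467·p = -5800.14. At p = 6.21, Q = 28530.5653.
Ed = (dQ/dp)·(p/Q) = (-5800.14) × (6.21/28530.5653) = -1.2624…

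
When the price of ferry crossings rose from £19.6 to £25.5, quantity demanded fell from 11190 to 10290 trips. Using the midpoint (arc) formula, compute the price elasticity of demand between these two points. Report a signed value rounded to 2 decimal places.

%ΔQ = (10290 − 11190) / [(11190 + 10290)/2] = -900/10740 = -0.083798…
%ΔP = (25.5 − 19.6) / [(19.6 + 25.5)/2] = 5.9/22.55 = 0.261640…
Arc Ed = %ΔQ / %ΔP = (-900/10740) / (5.9/22.55) = -0.3202…

-0.32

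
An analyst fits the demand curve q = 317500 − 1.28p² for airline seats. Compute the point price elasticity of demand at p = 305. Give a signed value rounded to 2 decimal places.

-1.20

dq/dp = −2·1.28·p = -780.8. At p = 305, q = 198428.
Ed = (dq/dp)·(p/q) = (-780.8) × (305/198428) = -1.2001…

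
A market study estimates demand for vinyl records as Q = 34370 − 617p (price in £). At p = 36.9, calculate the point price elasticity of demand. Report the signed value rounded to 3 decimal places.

dQ/dp = −617. At p = 36.9, Q = 34370 − 617(36.9) = 11602.7.
Ed = (dQ/dp)·(p/Q) = −617 × (36.9/11602.7) = -1.96224…

-1.962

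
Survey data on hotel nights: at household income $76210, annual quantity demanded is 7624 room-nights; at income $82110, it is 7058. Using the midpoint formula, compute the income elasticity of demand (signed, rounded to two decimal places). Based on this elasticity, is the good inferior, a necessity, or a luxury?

-1.03; inferior

%ΔQ = (7058 − 7624)/[( 7624 + 7058)/2] = -566/7341 = -0.077101…
%ΔIncome = (82110 − 76210)/[( 76210 + 82110)/2] = 5900/79160 = 0.074532…
E_income = (-566/7341) / (5900/79160) = -1.0344…
E_income < 0 ⇒ inferior good.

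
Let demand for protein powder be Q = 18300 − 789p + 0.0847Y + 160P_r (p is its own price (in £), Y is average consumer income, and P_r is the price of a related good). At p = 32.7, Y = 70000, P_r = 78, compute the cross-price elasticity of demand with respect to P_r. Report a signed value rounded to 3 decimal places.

1.144

At the given values, Q = 18300 − 789(32.7) + 0.0847(70000) + 160(78) = 10908.7.
∂Q/∂P_r = 160.
E = (160) × (78/10908.7) = 1.14404…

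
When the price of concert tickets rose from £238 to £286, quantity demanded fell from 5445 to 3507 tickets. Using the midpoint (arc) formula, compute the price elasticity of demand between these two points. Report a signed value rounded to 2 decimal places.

%ΔQ = (3507 − 5445) / [(5445 + 3507)/2] = -1938/4476 = -0.432975…
%ΔP = (286 − 238) / [(238 + 286)/2] = 48/262 = 0.183206…
Arc Ed = %ΔQ / %ΔP = (-1938/4476) / (48/262) = -2.3633…

-2.36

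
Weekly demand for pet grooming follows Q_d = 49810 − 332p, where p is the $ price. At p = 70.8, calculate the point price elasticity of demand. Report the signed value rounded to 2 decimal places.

-0.89

dQ_d/dp = −332. At p = 70.8, Q_d = 49810 − 332(70.8) = 26304.4.
Ed = (dQ_d/dp)·(p/Q_d) = −332 × (70.8/26304.4) = -0.8935…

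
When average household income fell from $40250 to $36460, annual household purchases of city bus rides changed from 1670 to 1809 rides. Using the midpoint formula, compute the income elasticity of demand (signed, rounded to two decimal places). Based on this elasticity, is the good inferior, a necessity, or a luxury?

%ΔQ = (1809 − 1670)/[( 1670 + 1809)/2] = 139/1739.5 = 0.079908…
%ΔIncome = (36460 − 40250)/[( 40250 + 36460)/2] = -3790/38355 = -0.098813…
E_income = (139/1739.5) / (-3790/38355) = -0.8086…
E_income < 0 ⇒ inferior good.

-0.81; inferior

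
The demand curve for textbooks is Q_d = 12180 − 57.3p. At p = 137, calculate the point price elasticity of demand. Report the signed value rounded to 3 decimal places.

-1.813

dQ_d/dp = −57.3. At p = 137, Q_d = 12180 − 57.3(137) = 4329.9.
Ed = (dQ_d/dp)·(p/Q_d) = −57.3 × (137/4329.9) = -1.81299…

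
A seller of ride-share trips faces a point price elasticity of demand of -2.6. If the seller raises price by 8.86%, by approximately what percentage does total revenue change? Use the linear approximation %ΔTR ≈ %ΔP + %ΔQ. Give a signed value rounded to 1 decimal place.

%ΔQ ≈ Ed × %ΔP = (-2.6) × (+8.86%) = -23.0360%
%ΔTR ≈ %ΔP + %ΔQ = (+8.86%) + (-23.0360%) = -14.1760%

-14.2%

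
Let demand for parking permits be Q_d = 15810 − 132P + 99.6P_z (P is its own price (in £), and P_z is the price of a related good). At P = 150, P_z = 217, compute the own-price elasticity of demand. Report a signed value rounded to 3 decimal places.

-1.124

At the given values, Q_d = 15810 − 132(150) + 99.6(217) = 17623.2.
∂Q_d/∂P = −132.
E = (-132) × (150/17623.2) = -1.12351…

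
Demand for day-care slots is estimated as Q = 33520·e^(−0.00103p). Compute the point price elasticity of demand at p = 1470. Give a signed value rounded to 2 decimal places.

dQ/dp = −0.00103·Q = -7.59584. At p = 1470, Q = 7374.6.
Ed = (dQ/dp)·(p/Q) = (-7.59584) × (1470/7374.6) = -1.5141

-1.51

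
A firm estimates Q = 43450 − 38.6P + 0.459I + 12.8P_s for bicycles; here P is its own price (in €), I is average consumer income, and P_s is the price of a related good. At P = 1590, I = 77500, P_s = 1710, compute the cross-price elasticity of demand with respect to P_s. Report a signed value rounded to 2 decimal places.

At the given values, Q = 43450 − 38.6(1590) + 0.459(77500) + 12.8(1710) = 39536.5.
∂Q/∂P_s = 12.8.
E = (12.8) × (1710/39536.5) = 0.5536…

0.55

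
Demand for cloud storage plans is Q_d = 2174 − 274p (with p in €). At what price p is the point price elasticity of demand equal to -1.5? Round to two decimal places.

4.76

Ed = −274p/(2174 − 274p). Set this equal to -1.5:
274p = 1.5·(2174 − 274p) ⇒ 274p(1 + 1.5) = 1.5·2174
p = 1.5·2174 / (274·2.5) = 4.7605…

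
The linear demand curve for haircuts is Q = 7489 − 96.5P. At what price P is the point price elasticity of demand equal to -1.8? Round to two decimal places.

49.89

Ed = −96.5P/(7489 − 96.5P). Set this equal to -1.8:
96.5P = 1.8·(7489 − 96.5P) ⇒ 96.5P(1 + 1.8) = 1.8·7489
P = 1.8·7489 / (96.5·2.8) = 49.8897…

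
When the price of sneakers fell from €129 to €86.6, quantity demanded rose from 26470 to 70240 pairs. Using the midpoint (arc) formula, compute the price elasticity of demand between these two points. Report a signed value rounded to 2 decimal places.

%ΔQ = (70240 − 26470) / [(26470 + 70240)/2] = 43770/48355 = 0.905180…
%ΔP = (86.6 − 129) / [(129 + 86.6)/2] = -42.4/107.8 = -0.393320…
Arc Ed = %ΔQ / %ΔP = (43770/48355) / (-42.4/107.8) = -2.3013…

-2.30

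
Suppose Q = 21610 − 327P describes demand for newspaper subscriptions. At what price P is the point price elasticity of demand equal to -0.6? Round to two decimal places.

24.78

Ed = −327P/(21610 − 327P). Set this equal to -0.6:
327P = 0.6·(21610 − 327P) ⇒ 327P(1 + 0.6) = 0.6·21610
P = 0.6·21610 / (327·1.6) = 24.7821…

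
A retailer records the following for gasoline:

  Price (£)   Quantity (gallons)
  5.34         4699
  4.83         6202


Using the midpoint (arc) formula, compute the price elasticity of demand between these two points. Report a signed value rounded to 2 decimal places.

%ΔQ = (6202 − 4699) / [(4699 + 6202)/2] = 1503/5450.5 = 0.275754…
%ΔP = (4.83 − 5.34) / [(5.34 + 4.83)/2] = -0.51/5.085 = -0.100294…
Arc Ed = %ΔQ / %ΔP = (1503/5450.5) / (-0.51/5.085) = -2.7494…

-2.75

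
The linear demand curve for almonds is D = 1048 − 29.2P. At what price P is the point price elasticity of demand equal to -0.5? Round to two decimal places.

11.96

Ed = −29.2P/(1048 − 29.2P). Set this equal to -0.5:
29.2P = 0.5·(1048 − 29.2P) ⇒ 29.2P(1 + 0.5) = 0.5·1048
P = 0.5·1048 / (29.2·1.5) = 11.9634…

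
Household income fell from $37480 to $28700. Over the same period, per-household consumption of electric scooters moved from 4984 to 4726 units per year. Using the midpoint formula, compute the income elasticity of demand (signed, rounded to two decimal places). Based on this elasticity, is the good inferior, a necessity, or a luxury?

%ΔQ = (4726 − 4984)/[( 4984 + 4726)/2] = -258/4855 = -0.053141…
%ΔIncome = (28700 − 37480)/[( 37480 + 28700)/2] = -8780/33090 = -0.265336…
E_income = (-258/4855) / (-8780/33090) = 0.2002…
0 < E_income < 1 ⇒ normal good, necessity.

0.20; necessity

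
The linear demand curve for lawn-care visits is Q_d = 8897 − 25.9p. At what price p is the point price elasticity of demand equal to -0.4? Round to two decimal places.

Ed = −25.9p/(8897 − 25.9p). Set this equal to -0.4:
25.9p = 0.4·(8897 − 25.9p) ⇒ 25.9p(1 + 0.4) = 0.4·8897
p = 0.4·8897 / (25.9·1.4) = 98.1467…

98.15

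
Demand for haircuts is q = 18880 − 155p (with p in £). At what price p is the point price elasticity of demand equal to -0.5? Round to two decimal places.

Ed = −155p/(18880 − 155p). Set this equal to -0.5:
155p = 0.5·(18880 − 155p) ⇒ 155p(1 + 0.5) = 0.5·18880
p = 0.5·18880 / (155·1.5) = 40.6021…

40.60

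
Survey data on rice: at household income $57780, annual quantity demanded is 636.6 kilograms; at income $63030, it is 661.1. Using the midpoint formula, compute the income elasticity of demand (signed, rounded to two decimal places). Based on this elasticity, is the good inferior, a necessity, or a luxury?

%ΔQ = (661.1 − 636.6)/[( 636.6 + 661.1)/2] = 24.5/648.85 = 0.037759…
%ΔIncome = (63030 − 57780)/[( 57780 + 63030)/2] = 5250/60405 = 0.086913…
E_income = (24.5/648.85) / (5250/60405) = 0.4344…
0 < E_income < 1 ⇒ normal good, necessity.

0.43; necessity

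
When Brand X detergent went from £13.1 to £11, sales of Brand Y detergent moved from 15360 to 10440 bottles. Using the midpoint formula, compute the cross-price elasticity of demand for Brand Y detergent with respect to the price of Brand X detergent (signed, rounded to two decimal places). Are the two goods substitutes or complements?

%ΔQ_{Brand Y detergent} = (10440 − 15360)/avg = -4920/12900 = -0.381395…
%ΔP_{Brand X detergent} = (11 − 13.1)/avg = -2.1/12.05 = -0.174273…
E_cross = (-4920/12900) / (-2.1/12.05) = 2.1884…
E_cross > 0 ⇒ the goods are substitutes.

2.19; substitutes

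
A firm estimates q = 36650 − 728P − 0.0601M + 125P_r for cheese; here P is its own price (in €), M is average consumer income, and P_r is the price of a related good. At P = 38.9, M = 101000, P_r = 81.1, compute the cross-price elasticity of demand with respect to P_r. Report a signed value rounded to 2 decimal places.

0.82

At the given values, q = 36650 − 728(38.9) − 0.0601(101000) + 125(81.1) = 12398.2.
∂q/∂P_r = 125.
E = (125) × (81.1/12398.2) = 0.8176…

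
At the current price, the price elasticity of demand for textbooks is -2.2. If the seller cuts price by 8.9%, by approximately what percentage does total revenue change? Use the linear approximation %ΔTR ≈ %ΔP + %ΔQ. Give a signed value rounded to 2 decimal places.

%ΔQ ≈ Ed × %ΔP = (-2.2) × (-8.9%) = +19.5800%
%ΔTR ≈ %ΔP + %ΔQ = (-8.9%) + (+19.5800%) = +10.6800%

+10.68%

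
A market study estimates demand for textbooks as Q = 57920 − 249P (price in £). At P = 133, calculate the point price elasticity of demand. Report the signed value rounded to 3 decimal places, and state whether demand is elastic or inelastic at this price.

dQ/dP = −249. At P = 133, Q = 57920 − 249(133) = 24803.
Ed = (dQ/dP)·(P/Q) = −249 × (133/24803) = -1.33520…
|Ed| = 1.335 > 1, so demand is elastic.

-1.335; elastic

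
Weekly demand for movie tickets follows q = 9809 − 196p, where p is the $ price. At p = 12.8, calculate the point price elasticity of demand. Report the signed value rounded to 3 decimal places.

dq/dp = −196. At p = 12.8, q = 9809 − 196(12.8) = 7300.2.
Ed = (dq/dp)·(p/q) = −196 × (12.8/7300.2) = -0.34366…

-0.344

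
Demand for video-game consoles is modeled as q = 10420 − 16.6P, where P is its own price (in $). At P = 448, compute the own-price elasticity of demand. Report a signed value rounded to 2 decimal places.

-2.49

At the given values, q = 10420 − 16.6(448) = 2983.2.
∂q/∂P = −16.6.
E = (-16.6) × (448/2983.2) = -2.4928…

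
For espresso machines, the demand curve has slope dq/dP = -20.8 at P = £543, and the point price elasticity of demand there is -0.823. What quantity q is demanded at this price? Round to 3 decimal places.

Ed = (dq/dP)·(P/q) ⇒ q = (dq/dP)·P/Ed = (-20.8)·543/(-0.823) = 13723.45078…

13723.451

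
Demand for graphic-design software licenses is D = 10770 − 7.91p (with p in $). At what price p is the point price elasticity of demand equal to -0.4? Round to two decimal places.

389.02

Ed = −7.91p/(10770 − 7.91p). Set this equal to -0.4:
7.91p = 0.4·(10770 − 7.91p) ⇒ 7.91p(1 + 0.4) = 0.4·10770
p = 0.4·10770 / (7.91·1.4) = 389.0193…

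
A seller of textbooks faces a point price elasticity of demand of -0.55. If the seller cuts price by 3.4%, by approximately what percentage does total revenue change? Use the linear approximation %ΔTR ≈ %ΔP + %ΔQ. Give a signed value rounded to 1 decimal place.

%ΔQ ≈ Ed × %ΔP = (-0.55) × (-3.4%) = +1.8700%
%ΔTR ≈ %ΔP + %ΔQ = (-3.4%) + (+1.8700%) = -1.5300%

-1.5%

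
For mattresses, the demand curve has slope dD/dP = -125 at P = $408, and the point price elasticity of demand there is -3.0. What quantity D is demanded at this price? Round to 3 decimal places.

17000.000

Ed = (dD/dP)·(P/D) ⇒ D = (dD/dP)·P/Ed = (-125)·408/(-3.0) = 17000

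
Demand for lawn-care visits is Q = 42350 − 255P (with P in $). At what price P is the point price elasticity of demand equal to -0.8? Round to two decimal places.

Ed = −255P/(42350 − 255P). Set this equal to -0.8:
255P = 0.8·(42350 − 255P) ⇒ 255P(1 + 0.8) = 0.8·42350
P = 0.8·42350 / (255·1.8) = 73.8126…

73.81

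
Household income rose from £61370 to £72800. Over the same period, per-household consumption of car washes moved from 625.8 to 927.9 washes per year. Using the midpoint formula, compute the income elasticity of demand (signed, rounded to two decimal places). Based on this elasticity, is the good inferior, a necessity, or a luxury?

2.28; luxury

%ΔQ = (927.9 − 625.8)/[( 625.8 + 927.9)/2] = 302.1/776.85 = 0.388878…
%ΔIncome = (72800 − 61370)/[( 61370 + 72800)/2] = 11430/67085 = 0.170380…
E_income = (302.1/776.85) / (11430/67085) = 2.2824…
E_income > 1 ⇒ normal good, luxury.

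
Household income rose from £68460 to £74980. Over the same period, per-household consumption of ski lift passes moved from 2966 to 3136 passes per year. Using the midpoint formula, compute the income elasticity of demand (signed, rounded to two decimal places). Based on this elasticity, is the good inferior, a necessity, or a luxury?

0.61; necessity

%ΔQ = (3136 − 2966)/[( 2966 + 3136)/2] = 170/3051 = 0.055719…
%ΔIncome = (74980 − 68460)/[( 68460 + 74980)/2] = 6520/71720 = 0.090909…
E_income = (170/3051) / (6520/71720) = 0.6129…
0 < E_income < 1 ⇒ normal good, necessity.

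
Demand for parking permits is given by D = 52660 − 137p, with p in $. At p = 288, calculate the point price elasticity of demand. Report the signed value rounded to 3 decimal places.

-2.988

dD/dp = −137. At p = 288, D = 52660 − 137(288) = 13204.
Ed = (dD/dp)·(p/D) = −137 × (288/13204) = -2.98818…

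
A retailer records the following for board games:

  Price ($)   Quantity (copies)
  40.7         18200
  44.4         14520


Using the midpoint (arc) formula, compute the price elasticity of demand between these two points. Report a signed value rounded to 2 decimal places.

%ΔQ = (14520 − 18200) / [(18200 + 14520)/2] = -3680/16360 = -0.224938…
%ΔP = (44.4 − 40.7) / [(40.7 + 44.4)/2] = 3.7/42.55 = 0.086956…
Arc Ed = %ΔQ / %ΔP = (-3680/16360) / (3.7/42.55) = -2.5867…

-2.59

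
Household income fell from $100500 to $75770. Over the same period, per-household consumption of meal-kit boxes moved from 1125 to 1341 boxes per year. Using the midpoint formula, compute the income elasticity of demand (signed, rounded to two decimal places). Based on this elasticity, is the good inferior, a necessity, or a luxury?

-0.62; inferior

%ΔQ = (1341 − 1125)/[( 1125 + 1341)/2] = 216/1233 = 0.175182…
%ΔIncome = (75770 − 100500)/[( 100500 + 75770)/2] = -24730/88135 = -0.280592…
E_income = (216/1233) / (-24730/88135) = -0.6243…
E_income < 0 ⇒ inferior good.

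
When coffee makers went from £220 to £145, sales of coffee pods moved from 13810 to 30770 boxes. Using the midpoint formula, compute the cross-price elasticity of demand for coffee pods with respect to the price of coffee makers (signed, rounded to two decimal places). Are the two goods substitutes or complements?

-1.85; complements

%ΔQ_{coffee pods} = (30770 − 13810)/avg = 16960/22290 = 0.760879…
%ΔP_{coffee makers} = (145 − 220)/avg = -75/182.5 = -0.410958…
E_cross = (16960/22290) / (-75/182.5) = -1.8514…
E_cross < 0 ⇒ the goods are complements.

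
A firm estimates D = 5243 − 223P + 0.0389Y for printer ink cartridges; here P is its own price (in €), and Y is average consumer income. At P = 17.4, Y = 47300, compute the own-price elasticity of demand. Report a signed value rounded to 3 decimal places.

At the given values, D = 5243 − 223(17.4) + 0.0389(47300) = 3202.77.
∂D/∂P = −223.
E = (-223) × (17.4/3202.77) = -1.21151…

-1.212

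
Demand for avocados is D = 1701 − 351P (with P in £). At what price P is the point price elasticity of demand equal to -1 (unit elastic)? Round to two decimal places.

2.42

Ed = −351P/(1701 − 351P). Set this equal to -1:
351P = 1·(1701 − 351P) ⇒ 351P(1 + 1) = 1·1701
P = 1·1701 / (351·2) = 2.4230…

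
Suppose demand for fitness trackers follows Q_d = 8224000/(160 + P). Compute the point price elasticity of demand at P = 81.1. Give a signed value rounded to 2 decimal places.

-0.34

dQ_d/dP = −8224000/(160 + P)² = -141.478. At P = 81.1, Q_d = 34110.3.
Ed = (dQ_d/dP)·(P/Q_d) = (-141.478) × (81.1/34110.3) = -0.3363…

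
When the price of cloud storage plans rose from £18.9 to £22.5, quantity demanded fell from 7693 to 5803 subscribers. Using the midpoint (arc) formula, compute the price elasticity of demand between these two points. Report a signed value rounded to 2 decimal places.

-1.61

%ΔQ = (5803 − 7693) / [(7693 + 5803)/2] = -1890/6748 = -0.280082…
%ΔP = (22.5 − 18.9) / [(18.9 + 22.5)/2] = 3.6/20.7 = 0.173913…
Arc Ed = %ΔQ / %ΔP = (-1890/6748) / (3.6/20.7) = -1.6104…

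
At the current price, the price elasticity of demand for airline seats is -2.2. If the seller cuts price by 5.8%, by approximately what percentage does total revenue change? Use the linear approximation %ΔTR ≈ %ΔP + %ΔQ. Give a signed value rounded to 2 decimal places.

+6.96%

%ΔQ ≈ Ed × %ΔP = (-2.2) × (-5.8%) = +12.7600%
%ΔTR ≈ %ΔP + %ΔQ = (-5.8%) + (+12.7600%) = +6.9600%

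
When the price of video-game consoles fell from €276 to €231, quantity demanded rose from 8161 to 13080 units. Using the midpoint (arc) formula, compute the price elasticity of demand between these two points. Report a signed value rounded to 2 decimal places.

%ΔQ = (13080 − 8161) / [(8161 + 13080)/2] = 4919/10620.5 = 0.463160…
%ΔP = (231 − 276) / [(276 + 231)/2] = -45/253.5 = -0.177514…
Arc Ed = %ΔQ / %ΔP = (4919/10620.5) / (-45/253.5) = -2.6091…

-2.61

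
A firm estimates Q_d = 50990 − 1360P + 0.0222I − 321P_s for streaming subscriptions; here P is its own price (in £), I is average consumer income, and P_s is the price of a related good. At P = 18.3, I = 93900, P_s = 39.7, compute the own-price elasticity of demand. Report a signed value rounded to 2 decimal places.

At the given values, Q_d = 50990 − 1360(18.3) + 0.0222(93900) − 321(39.7) = 15442.88.
∂Q_d/∂P = −1360.
E = (-1360) × (18.3/15442.88) = -1.6116…

-1.61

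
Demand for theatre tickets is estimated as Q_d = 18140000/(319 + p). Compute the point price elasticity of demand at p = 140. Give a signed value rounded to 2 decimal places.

dQ_d/dp = −18140000/(319 + p)² = -86.1017. At p = 140, Q_d = 39520.7.
Ed = (dQ_d/dp)·(p/Q_d) = (-86.1017) × (140/39520.7) = -0.3050…

-0.31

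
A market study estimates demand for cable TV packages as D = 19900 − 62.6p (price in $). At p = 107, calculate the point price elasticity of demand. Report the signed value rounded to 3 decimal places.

dD/dp = −62.6. At p = 107, D = 19900 − 62.6(107) = 13201.8.
Ed = (dD/dp)·(p/D) = −62.6 × (107/13201.8) = -0.50737…

-0.507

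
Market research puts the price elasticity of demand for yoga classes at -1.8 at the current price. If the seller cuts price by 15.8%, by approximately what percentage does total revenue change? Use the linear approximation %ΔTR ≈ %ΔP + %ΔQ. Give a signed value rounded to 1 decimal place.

%ΔQ ≈ Ed × %ΔP = (-1.8) × (-15.8%) = +28.4400%
%ΔTR ≈ %ΔP + %ΔQ = (-15.8%) + (+28.4400%) = +12.6400%

+12.6%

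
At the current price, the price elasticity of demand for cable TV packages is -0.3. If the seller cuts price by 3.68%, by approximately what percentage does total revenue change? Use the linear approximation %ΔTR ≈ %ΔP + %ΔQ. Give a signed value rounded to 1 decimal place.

-2.6%

%ΔQ ≈ Ed × %ΔP = (-0.3) × (-3.68%) = +1.1040%
%ΔTR ≈ %ΔP + %ΔQ = (-3.68%) + (+1.1040%) = -2.5760%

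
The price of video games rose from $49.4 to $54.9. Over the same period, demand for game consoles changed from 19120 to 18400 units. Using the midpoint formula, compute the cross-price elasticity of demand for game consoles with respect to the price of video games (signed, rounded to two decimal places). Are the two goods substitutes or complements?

-0.36; complements

%ΔQ_{game consoles} = (18400 − 19120)/avg = -720/18760 = -0.038379…
%ΔP_{video games} = (54.9 − 49.4)/avg = 5.5/52.15 = 0.105465…
E_cross = (-720/18760) / (5.5/52.15) = -0.3639…
E_cross < 0 ⇒ the goods are complements.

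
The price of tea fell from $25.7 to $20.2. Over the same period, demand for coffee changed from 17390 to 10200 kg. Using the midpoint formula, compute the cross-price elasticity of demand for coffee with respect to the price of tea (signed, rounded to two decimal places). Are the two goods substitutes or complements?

2.17; substitutes

%ΔQ_{coffee} = (10200 − 17390)/avg = -7190/13795 = -0.521203…
%ΔP_{tea} = (20.2 − 25.7)/avg = -5.5/22.95 = -0.239651…
E_cross = (-7190/13795) / (-5.5/22.95) = 2.1748…
E_cross > 0 ⇒ the goods are substitutes.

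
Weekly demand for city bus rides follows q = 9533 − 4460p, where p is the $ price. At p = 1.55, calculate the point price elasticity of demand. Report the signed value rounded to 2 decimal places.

-2.64

dq/dp = −4460. At p = 1.55, q = 9533 − 4460(1.55) = 2620.
Ed = (dq/dp)·(p/q) = −4460 × (1.55/2620) = -2.6385…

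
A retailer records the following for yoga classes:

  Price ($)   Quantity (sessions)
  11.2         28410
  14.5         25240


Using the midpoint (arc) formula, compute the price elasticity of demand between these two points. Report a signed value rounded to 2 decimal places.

%ΔQ = (25240 − 28410) / [(28410 + 25240)/2] = -3170/26825 = -0.118173…
%ΔP = (14.5 − 11.2) / [(11.2 + 14.5)/2] = 3.3/12.85 = 0.256809…
Arc Ed = %ΔQ / %ΔP = (-3170/26825) / (3.3/12.85) = -0.4601…

-0.46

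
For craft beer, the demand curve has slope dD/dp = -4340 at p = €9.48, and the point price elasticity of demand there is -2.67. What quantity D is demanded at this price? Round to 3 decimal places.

15409.438

Ed = (dD/dp)·(p/D) ⇒ D = (dD/dp)·p/Ed = (-4340)·9.48/(-2.67) = 15409.43820…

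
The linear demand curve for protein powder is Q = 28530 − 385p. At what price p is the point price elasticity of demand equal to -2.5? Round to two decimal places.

52.93

Ed = −385p/(28530 − 385p). Set this equal to -2.5:
385p = 2.5·(28530 − 385p) ⇒ 385p(1 + 2.5) = 2.5·28530
p = 2.5·28530 / (385·3.5) = 52.9313…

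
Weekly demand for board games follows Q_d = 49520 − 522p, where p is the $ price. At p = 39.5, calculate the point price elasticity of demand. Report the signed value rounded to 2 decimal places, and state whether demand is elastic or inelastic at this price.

dQ_d/dp = −522. At p = 39.5, Q_d = 49520 − 522(39.5) = 28901.
Ed = (dQ_d/dp)·(p/Q_d) = −522 × (39.5/28901) = -0.7134…
|Ed| = 0.71 < 1, so demand is inelastic.

-0.71; inelastic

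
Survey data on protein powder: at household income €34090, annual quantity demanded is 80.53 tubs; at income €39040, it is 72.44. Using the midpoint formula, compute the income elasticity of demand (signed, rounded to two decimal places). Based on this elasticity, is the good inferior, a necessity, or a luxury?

-0.78; inferior

%ΔQ = (72.44 − 80.53)/[( 80.53 + 72.44)/2] = -8.09/76.485 = -0.105772…
%ΔIncome = (39040 − 34090)/[( 34090 + 39040)/2] = 4950/36565 = 0.135375…
E_income = (-8.09/76.485) / (4950/36565) = -0.7813…
E_income < 0 ⇒ inferior good.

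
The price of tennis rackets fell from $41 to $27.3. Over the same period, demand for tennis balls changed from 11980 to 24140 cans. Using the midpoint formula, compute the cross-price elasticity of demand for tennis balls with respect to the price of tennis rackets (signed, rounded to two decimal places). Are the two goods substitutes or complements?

%ΔQ_{tennis balls} = (24140 − 11980)/avg = 12160/18060 = 0.673311…
%ΔP_{tennis rackets} = (27.3 − 41)/avg = -13.7/34.15 = -0.401171…
E_cross = (12160/18060) / (-13.7/34.15) = -1.6783…
E_cross < 0 ⇒ the goods are complements.

-1.68; complements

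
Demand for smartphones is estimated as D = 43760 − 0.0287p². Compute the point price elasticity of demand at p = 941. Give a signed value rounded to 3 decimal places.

-2.770

dD/dp = −2·0.0287·p = -54.0134. At p = 941, D = 18346.6953.
Ed = (dD/dp)·(p/D) = (-54.0134) × (941/18346.6953) = -2.77034…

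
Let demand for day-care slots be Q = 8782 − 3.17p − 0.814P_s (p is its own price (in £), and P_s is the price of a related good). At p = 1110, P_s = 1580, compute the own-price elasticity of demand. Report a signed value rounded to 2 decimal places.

-0.88

At the given values, Q = 8782 − 3.17(1110) − 0.814(1580) = 3977.18.
∂Q/∂p = −3.17.
E = (-3.17) × (1110/3977.18) = -0.8847…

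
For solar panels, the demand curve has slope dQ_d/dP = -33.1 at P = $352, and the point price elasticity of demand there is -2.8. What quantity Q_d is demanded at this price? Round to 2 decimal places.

Ed = (dQ_d/dP)·(P/Q_d) ⇒ Q_d = (dQ_d/dP)·P/Ed = (-33.1)·352/(-2.8) = 4161.1428…

4161.14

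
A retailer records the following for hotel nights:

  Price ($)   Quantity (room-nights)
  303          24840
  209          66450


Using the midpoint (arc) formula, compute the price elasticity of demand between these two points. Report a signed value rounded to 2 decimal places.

%ΔQ = (66450 − 24840) / [(24840 + 66450)/2] = 41610/45645 = 0.911600…
%ΔP = (209 − 303) / [(303 + 209)/2] = -94/256 = -0.367187…
Arc Ed = %ΔQ / %ΔP = (41610/45645) / (-94/256) = -2.4826…

-2.48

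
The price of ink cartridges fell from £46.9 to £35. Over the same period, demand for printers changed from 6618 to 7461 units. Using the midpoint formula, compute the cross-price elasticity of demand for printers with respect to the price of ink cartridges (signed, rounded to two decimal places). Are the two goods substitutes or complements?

-0.41; complements

%ΔQ_{printers} = (7461 − 6618)/avg = 843/7039.5 = 0.119752…
%ΔP_{ink cartridges} = (35 − 46.9)/avg = -11.9/40.95 = -0.290598…
E_cross = (843/7039.5) / (-11.9/40.95) = -0.4120…
E_cross < 0 ⇒ the goods are complements.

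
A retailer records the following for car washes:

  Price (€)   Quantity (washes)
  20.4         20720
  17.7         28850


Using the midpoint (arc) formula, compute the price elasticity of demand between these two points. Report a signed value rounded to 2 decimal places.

-2.31

%ΔQ = (28850 − 20720) / [(20720 + 28850)/2] = 8130/24785 = 0.328020…
%ΔP = (17.7 − 20.4) / [(20.4 + 17.7)/2] = -2.7/19.05 = -0.141732…
Arc Ed = %ΔQ / %ΔP = (8130/24785) / (-2.7/19.05) = -2.3143…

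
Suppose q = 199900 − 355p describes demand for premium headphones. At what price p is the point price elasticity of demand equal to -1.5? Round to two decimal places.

337.86

Ed = −355p/(199900 − 355p). Set this equal to -1.5:
355p = 1.5·(199900 − 355p) ⇒ 355p(1 + 1.5) = 1.5·199900
p = 1.5·199900 / (355·2.5) = 337.8591…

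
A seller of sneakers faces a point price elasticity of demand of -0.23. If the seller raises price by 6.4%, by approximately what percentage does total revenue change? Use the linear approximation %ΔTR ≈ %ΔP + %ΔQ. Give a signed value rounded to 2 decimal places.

%ΔQ ≈ Ed × %ΔP = (-0.23) × (+6.4%) = -1.4720%
%ΔTR ≈ %ΔP + %ΔQ = (+6.4%) + (-1.4720%) = +4.9280%

+4.93%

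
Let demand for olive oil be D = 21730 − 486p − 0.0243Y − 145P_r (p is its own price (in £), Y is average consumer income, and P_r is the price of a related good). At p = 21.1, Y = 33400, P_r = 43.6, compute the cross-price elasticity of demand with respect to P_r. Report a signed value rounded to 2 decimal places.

-1.46

At the given values, D = 21730 − 486(21.1) − 0.0243(33400) − 145(43.6) = 4341.78.
∂D/∂P_r = -145.
E = (-145) × (43.6/4341.78) = -1.4560…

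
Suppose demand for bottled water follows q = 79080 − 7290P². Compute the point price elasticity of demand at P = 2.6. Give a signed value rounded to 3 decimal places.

-3.307

dq/dP = −2·7290·P = -37908. At P = 2.6, q = 29799.6.
Ed = (dq/dP)·(P/q) = (-37908) × (2.6/29799.6) = -3.30745…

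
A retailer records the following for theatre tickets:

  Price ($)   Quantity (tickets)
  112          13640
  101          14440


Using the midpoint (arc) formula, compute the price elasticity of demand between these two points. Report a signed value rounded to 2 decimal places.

-0.55

%ΔQ = (14440 − 13640) / [(13640 + 14440)/2] = 800/14040 = 0.056980…
%ΔP = (101 − 112) / [(112 + 101)/2] = -11/106.5 = -0.103286…
Arc Ed = %ΔQ / %ΔP = (800/14040) / (-11/106.5) = -0.5516…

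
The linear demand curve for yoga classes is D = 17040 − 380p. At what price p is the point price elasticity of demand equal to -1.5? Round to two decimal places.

26.91

Ed = −380p/(17040 − 380p). Set this equal to -1.5:
380p = 1.5·(17040 − 380p) ⇒ 380p(1 + 1.5) = 1.5·17040
p = 1.5·17040 / (380·2.5) = 26.9052…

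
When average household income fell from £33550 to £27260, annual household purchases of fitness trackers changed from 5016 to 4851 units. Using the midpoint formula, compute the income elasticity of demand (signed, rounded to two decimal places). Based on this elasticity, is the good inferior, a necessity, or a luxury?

%ΔQ = (4851 − 5016)/[( 5016 + 4851)/2] = -165/4933.5 = -0.033444…
%ΔIncome = (27260 − 33550)/[( 33550 + 27260)/2] = -6290/30405 = -0.206873…
E_income = (-165/4933.5) / (-6290/30405) = 0.1616…
0 < E_income < 1 ⇒ normal good, necessity.

0.16; necessity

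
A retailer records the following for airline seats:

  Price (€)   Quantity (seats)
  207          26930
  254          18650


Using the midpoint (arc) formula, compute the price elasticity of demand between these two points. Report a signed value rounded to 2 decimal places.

%ΔQ = (18650 − 26930) / [(26930 + 18650)/2] = -8280/22790 = -0.363317…
%ΔP = (254 − 207) / [(207 + 254)/2] = 47/230.5 = 0.203904…
Arc Ed = %ΔQ / %ΔP = (-8280/22790) / (47/230.5) = -1.7818…

-1.78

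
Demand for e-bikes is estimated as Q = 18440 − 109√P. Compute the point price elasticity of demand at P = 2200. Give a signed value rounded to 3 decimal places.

dQ/dP = −109/(2√P) = -1.16194. At P = 2200, Q = 13327.4.
Ed = (dQ/dP)·(P/Q) = (-1.16194) × (2200/13327.4) = -0.19180…

-0.192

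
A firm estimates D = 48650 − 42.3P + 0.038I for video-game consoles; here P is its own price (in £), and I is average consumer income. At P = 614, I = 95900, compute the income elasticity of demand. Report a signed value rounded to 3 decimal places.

0.138

At the given values, D = 48650 − 42.3(614) + 0.038(95900) = 26322.
∂D/∂I = 0.038.
E = (0.038) × (95900/26322) = 0.13844…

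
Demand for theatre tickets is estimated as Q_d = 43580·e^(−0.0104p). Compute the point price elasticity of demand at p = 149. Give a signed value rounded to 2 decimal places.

-1.55

dQ_d/dp = −0.0104·Q_d = -96.2361. At p = 149, Q_d = 9253.47.
Ed = (dQ_d/dp)·(p/Q_d) = (-96.2361) × (149/9253.47) = -1.5496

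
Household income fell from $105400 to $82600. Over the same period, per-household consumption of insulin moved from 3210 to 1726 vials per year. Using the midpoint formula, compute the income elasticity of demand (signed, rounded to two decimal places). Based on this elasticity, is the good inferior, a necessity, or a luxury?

2.48; luxury

%ΔQ = (1726 − 3210)/[( 3210 + 1726)/2] = -1484/2468 = -0.601296…
%ΔIncome = (82600 − 105400)/[( 105400 + 82600)/2] = -22800/94000 = -0.242553…
E_income = (-1484/2468) / (-22800/94000) = 2.4790…
E_income > 1 ⇒ normal good, luxury.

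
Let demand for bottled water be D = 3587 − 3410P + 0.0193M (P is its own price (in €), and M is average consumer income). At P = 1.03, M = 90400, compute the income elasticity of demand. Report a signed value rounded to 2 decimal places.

At the given values, D = 3587 − 3410(1.03) + 0.0193(90400) = 1819.42.
∂D/∂M = 0.0193.
E = (0.0193) × (90400/1819.42) = 0.9589…

0.96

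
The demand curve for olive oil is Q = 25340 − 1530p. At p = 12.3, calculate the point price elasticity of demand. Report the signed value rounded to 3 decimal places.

-2.886

dQ/dp = −1530. At p = 12.3, Q = 25340 − 1530(12.3) = 6521.
Ed = (dQ/dp)·(p/Q) = −1530 × (12.3/6521) = -2.88590…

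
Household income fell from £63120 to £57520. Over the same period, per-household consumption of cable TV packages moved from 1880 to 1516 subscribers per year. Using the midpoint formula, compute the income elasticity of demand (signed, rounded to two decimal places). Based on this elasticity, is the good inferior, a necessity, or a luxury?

2.31; luxury

%ΔQ = (1516 − 1880)/[( 1880 + 1516)/2] = -364/1698 = -0.214369…
%ΔIncome = (57520 − 63120)/[( 63120 + 57520)/2] = -5600/60320 = -0.092838…
E_income = (-364/1698) / (-5600/60320) = 2.3090…
E_income > 1 ⇒ normal good, luxury.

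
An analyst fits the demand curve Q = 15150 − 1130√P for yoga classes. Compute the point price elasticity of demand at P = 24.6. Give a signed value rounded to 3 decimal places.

dQ/dP = −1130/(2√P) = -113.915. At P = 24.6, Q = 9545.38.
Ed = (dQ/dP)·(P/Q) = (-113.915) × (24.6/9545.38) = -0.29357…

-0.294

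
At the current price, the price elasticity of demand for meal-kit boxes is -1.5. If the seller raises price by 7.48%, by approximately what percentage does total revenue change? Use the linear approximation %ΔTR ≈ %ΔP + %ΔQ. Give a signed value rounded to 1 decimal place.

-3.7%

%ΔQ ≈ Ed × %ΔP = (-1.5) × (+7.48%) = -11.2200%
%ΔTR ≈ %ΔP + %ΔQ = (+7.48%) + (-11.2200%) = -3.7400%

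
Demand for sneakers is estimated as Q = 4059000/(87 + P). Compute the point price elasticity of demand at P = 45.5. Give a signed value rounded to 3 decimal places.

dQ/dP = −4059000/(87 + P)² = -231.2. At P = 45.5, Q = 30634.
Ed = (dQ/dP)·(P/Q) = (-231.2) × (45.5/30634) = -0.34339…

-0.343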